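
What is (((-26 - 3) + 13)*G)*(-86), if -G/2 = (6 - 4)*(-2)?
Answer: 11008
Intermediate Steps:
G = 8 (G = -2*(6 - 4)*(-2) = -4*(-2) = -2*(-4) = 8)
(((-26 - 3) + 13)*G)*(-86) = (((-26 - 3) + 13)*8)*(-86) = ((-29 + 13)*8)*(-86) = -16*8*(-86) = -128*(-86) = 11008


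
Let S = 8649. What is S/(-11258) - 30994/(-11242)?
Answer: 125849197/63281218 ≈ 1.9887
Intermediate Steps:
S/(-11258) - 30994/(-11242) = 8649/(-11258) - 30994/(-11242) = 8649*(-1/11258) - 30994*(-1/11242) = -8649/11258 + 15497/5621 = 125849197/63281218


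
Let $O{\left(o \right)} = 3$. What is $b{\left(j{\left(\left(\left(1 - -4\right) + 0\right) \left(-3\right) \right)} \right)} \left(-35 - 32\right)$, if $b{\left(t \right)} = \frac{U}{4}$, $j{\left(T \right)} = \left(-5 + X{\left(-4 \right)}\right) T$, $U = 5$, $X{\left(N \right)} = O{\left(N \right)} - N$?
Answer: $- \frac{335}{4} \approx -83.75$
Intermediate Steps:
$X{\left(N \right)} = 3 - N$
$j{\left(T \right)} = 2 T$ ($j{\left(T \right)} = \left(-5 + \left(3 - -4\right)\right) T = \left(-5 + \left(3 + 4\right)\right) T = \left(-5 + 7\right) T = 2 T$)
$b{\left(t \right)} = \frac{5}{4}$
$b{\left(j{\left(\left(\left(1 - -4\right) + 0\right) \left(-3\right) \right)} \right)} \left(-35 - 32\right) = \frac{5 \left(-35 - 32\right)}{4} = \frac{5}{4} \left(-67\right) = - \frac{335}{4}$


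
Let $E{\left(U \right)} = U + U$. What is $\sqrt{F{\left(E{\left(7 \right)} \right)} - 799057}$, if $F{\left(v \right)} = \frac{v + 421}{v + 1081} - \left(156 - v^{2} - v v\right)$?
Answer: $\frac{4 i \sqrt{266057187}}{73} \approx 893.77 i$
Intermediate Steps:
$E{\left(U \right)} = 2 U$
$F{\left(v \right)} = -156 + 2 v^{2} + \frac{421 + v}{1081 + v}$ ($F{\left(v \right)} = \frac{421 + v}{1081 + v} + \left(\left(v^{2} + v^{2}\right) - 156\right) = \frac{421 + v}{1081 + v} + \left(2 v^{2} - 156\right) = \frac{421 + v}{1081 + v} + \left(-156 + 2 v^{2}\right) = -156 + 2 v^{2} + \frac{421 + v}{1081 + v}$)
$\sqrt{F{\left(E{\left(7 \right)} \right)} - 799057} = \sqrt{\frac{-168215 - 155 \cdot 2 \cdot 7 + 2 \left(2 \cdot 7\right)^{3} + 2162 \left(2 \cdot 7\right)^{2}}{1081 + 2 \cdot 7} - 799057} = \sqrt{\frac{-168215 - 2170 + 2 \cdot 14^{3} + 2162 \cdot 14^{2}}{1081 + 14} - 799057} = \sqrt{\frac{-168215 - 2170 + 2 \cdot 2744 + 2162 \cdot 196}{1095} - 799057} = \sqrt{\frac{-168215 - 2170 + 5488 + 423752}{1095} - 799057} = \sqrt{\frac{1}{1095} \cdot 258855 - 799057} = \sqrt{\frac{17257}{73} - 799057} = \sqrt{- \frac{58313904}{73}} = \frac{4 i \sqrt{266057187}}{73}$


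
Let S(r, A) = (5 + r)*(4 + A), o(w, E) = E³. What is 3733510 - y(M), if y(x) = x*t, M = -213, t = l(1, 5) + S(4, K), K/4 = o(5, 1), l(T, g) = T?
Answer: 3749059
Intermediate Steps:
K = 4 (K = 4*1³ = 4*1 = 4)
S(r, A) = (4 + A)*(5 + r)
t = 73 (t = 1 + (20 + 4*4 + 5*4 + 4*4) = 1 + (20 + 16 + 20 + 16) = 1 + 72 = 73)
y(x) = 73*x (y(x) = x*73 = 73*x)
3733510 - y(M) = 3733510 - 73*(-213) = 3733510 - 1*(-15549) = 3733510 + 15549 = 3749059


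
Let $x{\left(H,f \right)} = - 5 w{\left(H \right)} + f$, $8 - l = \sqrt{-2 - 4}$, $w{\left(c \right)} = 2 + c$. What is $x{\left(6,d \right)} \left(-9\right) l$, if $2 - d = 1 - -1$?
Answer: $2880 - 360 i \sqrt{6} \approx 2880.0 - 881.82 i$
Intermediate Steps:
$d = 0$ ($d = 2 - \left(1 - -1\right) = 2 - \left(1 + 1\right) = 2 - 2 = 0$)
$l = 8 - i \sqrt{6}$ ($l = 8 - \sqrt{-2 - 4} = 8 - \sqrt{-6} = 8 - i \sqrt{6} \approx 8.0 - 2.4495 i$)
$x{\left(H,f \right)} = -10 + f - 5 H$ ($x{\left(H,f \right)} = - 5 \left(2 + H\right) + f = \left(-10 - 5 H\right) + f = -10 + f - 5 H$)
$x{\left(6,d \right)} \left(-9\right) l = \left(-10 + 0 - 30\right) \left(-9\right) \left(8 - i \sqrt{6}\right) = \left(-40\right) \left(-9\right) \left(8 - i \sqrt{6}\right) = 360 \left(8 - i \sqrt{6}\right) = 2880 - 360 i \sqrt{6}$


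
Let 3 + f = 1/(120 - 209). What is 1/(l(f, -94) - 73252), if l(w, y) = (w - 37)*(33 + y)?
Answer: -89/6302207 ≈ -1.4122e-5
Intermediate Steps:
f = -268/89 (f = -3 + 1/(120 - 209) = -3 + 1/(-89) = -3 - 1/89 = -268/89 ≈ -3.0112)
l(w, y) = (-37 + w)*(33 + y)
1/(l(f, -94) - 73252) = 1/((-1221 - 37*(-94) + 33*(-268/89) - 268/89*(-94)) - 73252) = 1/((-1221 + 3478 - 8844/89 + 25192/89) - 73252) = 1/(217221/89 - 73252) = 1/(-6302207/89) = -89/6302207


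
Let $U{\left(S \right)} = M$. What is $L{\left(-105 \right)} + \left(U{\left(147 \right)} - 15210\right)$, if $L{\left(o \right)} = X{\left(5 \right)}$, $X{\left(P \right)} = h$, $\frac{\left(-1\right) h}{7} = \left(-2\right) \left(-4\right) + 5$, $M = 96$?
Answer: $-15205$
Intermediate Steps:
$U{\left(S \right)} = 96$
$h = -91$ ($h = - 7 \left(\left(-2\right) \left(-4\right) + 5\right) = - 7 \left(8 + 5\right) = \left(-7\right) 13 = -91$)
$X{\left(P \right)} = -91$
$L{\left(o \right)} = -91$
$L{\left(-105 \right)} + \left(U{\left(147 \right)} - 15210\right) = -91 + \left(96 - 15210\right) = -91 - 15114 = -15205$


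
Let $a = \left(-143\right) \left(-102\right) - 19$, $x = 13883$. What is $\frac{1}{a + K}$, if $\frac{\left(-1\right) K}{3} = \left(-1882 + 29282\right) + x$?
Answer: $- \frac{1}{109282} \approx -9.1506 \cdot 10^{-6}$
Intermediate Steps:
$a = 14567$ ($a = 14586 - 19 = 14567$)
$K = -123849$ ($K = - 3 \left(\left(-1882 + 29282\right) + 13883\right) = - 3 \left(27400 + 13883\right) = \left(-3\right) 41283 = -123849$)
$\frac{1}{a + K} = \frac{1}{14567 - 123849} = \frac{1}{-109282} = - \frac{1}{109282}$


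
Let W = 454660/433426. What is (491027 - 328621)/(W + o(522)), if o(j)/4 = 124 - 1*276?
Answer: -17597745739/65767087 ≈ -267.58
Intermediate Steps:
W = 227330/216713 (W = 454660*(1/433426) = 227330/216713 ≈ 1.0490)
o(j) = -608 (o(j) = 4*(124 - 1*276) = 4*(124 - 276) = 4*(-152) = -608)
(491027 - 328621)/(W + o(522)) = (491027 - 328621)/(227330/216713 - 608) = 162406/(-131534174/216713) = 162406*(-216713/131534174) = -17597745739/65767087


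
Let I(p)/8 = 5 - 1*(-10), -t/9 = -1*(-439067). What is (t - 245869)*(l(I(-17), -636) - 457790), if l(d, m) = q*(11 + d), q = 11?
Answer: 1915512149728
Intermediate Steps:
t = -3951603 (t = -(-9)*(-439067) = -9*439067 = -3951603)
I(p) = 120 (I(p) = 8*(5 - 1*(-10)) = 8*(5 + 10) = 8*15 = 120)
l(d, m) = 121 + 11*d (l(d, m) = 11*(11 + d) = 121 + 11*d)
(t - 245869)*(l(I(-17), -636) - 457790) = (-3951603 - 245869)*((121 + 11*120) - 457790) = -4197472*((121 + 1320) - 457790) = -4197472*(1441 - 457790) = -4197472*(-456349) = 1915512149728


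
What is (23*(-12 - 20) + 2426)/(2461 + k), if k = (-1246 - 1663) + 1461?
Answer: 1690/1013 ≈ 1.6683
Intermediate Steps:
k = -1448 (k = -2909 + 1461 = -1448)
(23*(-12 - 20) + 2426)/(2461 + k) = (23*(-12 - 20) + 2426)/(2461 - 1448) = (23*(-32) + 2426)/1013 = (-736 + 2426)*(1/1013) = 1690*(1/1013) = 1690/1013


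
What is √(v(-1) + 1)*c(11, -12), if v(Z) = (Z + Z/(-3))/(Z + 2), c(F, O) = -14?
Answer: -14*√3/3 ≈ -8.0829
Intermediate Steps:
v(Z) = 2*Z/(3*(2 + Z)) (v(Z) = (Z + Z*(-⅓))/(2 + Z) = (Z - Z/3)/(2 + Z) = (2*Z/3)/(2 + Z) = 2*Z/(3*(2 + Z)))
√(v(-1) + 1)*c(11, -12) = √((⅔)*(-1)/(2 - 1) + 1)*(-14) = √((⅔)*(-1)/1 + 1)*(-14) = √((⅔)*(-1)*1 + 1)*(-14) = √(-⅔ + 1)*(-14) = √(⅓)*(-14) = (√3/3)*(-14) = -14*√3/3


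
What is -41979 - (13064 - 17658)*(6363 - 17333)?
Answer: -50438159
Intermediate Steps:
-41979 - (13064 - 17658)*(6363 - 17333) = -41979 - (-4594)*(-10970) = -41979 - 1*50396180 = -41979 - 50396180 = -50438159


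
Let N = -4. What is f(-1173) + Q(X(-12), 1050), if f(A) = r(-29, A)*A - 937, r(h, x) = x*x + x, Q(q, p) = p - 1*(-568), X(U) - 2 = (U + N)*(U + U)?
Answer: -1612588107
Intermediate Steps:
X(U) = 2 + 2*U*(-4 + U) (X(U) = 2 + (U - 4)*(U + U) = 2 + (-4 + U)*(2*U) = 2 + 2*U*(-4 + U))
Q(q, p) = 568 + p (Q(q, p) = p + 568 = 568 + p)
r(h, x) = x + x² (r(h, x) = x² + x = x + x²)
f(A) = -937 + A²*(1 + A) (f(A) = (A*(1 + A))*A - 937 = A²*(1 + A) - 937 = -937 + A²*(1 + A))
f(-1173) + Q(X(-12), 1050) = (-937 + (-1173)²*(1 - 1173)) + (568 + 1050) = (-937 + 1375929*(-1172)) + 1618 = (-937 - 1612588788) + 1618 = -1612589725 + 1618 = -1612588107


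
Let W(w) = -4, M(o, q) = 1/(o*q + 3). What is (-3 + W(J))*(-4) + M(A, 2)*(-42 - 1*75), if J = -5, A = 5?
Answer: 19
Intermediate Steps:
M(o, q) = 1/(3 + o*q)
(-3 + W(J))*(-4) + M(A, 2)*(-42 - 1*75) = (-3 - 4)*(-4) + (-42 - 1*75)/(3 + 5*2) = -7*(-4) + (-42 - 75)/(3 + 10) = 28 - 117/13 = 28 + (1/13)*(-117) = 28 - 9 = 19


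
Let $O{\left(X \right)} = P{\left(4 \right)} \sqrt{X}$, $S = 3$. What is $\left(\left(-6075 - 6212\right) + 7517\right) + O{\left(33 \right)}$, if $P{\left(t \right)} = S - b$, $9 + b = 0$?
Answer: $-4770 + 12 \sqrt{33} \approx -4701.1$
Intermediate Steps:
$b = -9$ ($b = -9 + 0 = -9$)
$P{\left(t \right)} = 12$ ($P{\left(t \right)} = 3 - -9 = 3 + 9 = 12$)
$O{\left(X \right)} = 12 \sqrt{X}$
$\left(\left(-6075 - 6212\right) + 7517\right) + O{\left(33 \right)} = \left(\left(-6075 - 6212\right) + 7517\right) + 12 \sqrt{33} = \left(-12287 + 7517\right) + 12 \sqrt{33} = -4770 + 12 \sqrt{33}$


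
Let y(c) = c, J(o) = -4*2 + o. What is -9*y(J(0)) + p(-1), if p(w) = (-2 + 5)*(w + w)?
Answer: 66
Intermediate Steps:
J(o) = -8 + o
p(w) = 6*w (p(w) = 3*(2*w) = 6*w)
-9*y(J(0)) + p(-1) = -9*(-8 + 0) + 6*(-1) = -9*(-8) - 6 = 72 - 6 = 66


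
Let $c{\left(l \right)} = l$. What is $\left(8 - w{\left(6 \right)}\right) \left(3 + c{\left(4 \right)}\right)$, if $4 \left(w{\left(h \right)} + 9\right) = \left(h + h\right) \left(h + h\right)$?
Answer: $-133$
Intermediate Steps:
$w{\left(h \right)} = -9 + h^{2}$ ($w{\left(h \right)} = -9 + \frac{\left(h + h\right) \left(h + h\right)}{4} = -9 + \frac{2 h 2 h}{4} = -9 + \frac{4 h^{2}}{4} = -9 + h^{2}$)
$\left(8 - w{\left(6 \right)}\right) \left(3 + c{\left(4 \right)}\right) = \left(8 - \left(-9 + 6^{2}\right)\right) \left(3 + 4\right) = \left(8 - \left(-9 + 36\right)\right) 7 = \left(8 - 27\right) 7 = \left(-19\right) 7 = -133$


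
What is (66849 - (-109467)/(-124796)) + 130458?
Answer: 24623014905/124796 ≈ 1.9731e+5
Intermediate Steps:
(66849 - (-109467)/(-124796)) + 130458 = (66849 - (-109467)*(-1)/124796) + 130458 = (66849 - 1*109467/124796) + 130458 = (66849 - 109467/124796) + 130458 = 8342378337/124796 + 130458 = 24623014905/124796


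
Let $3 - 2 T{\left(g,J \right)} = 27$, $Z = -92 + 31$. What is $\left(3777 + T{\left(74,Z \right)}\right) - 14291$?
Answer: $-10526$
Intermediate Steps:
$Z = -61$
$T{\left(g,J \right)} = -12$ ($T{\left(g,J \right)} = \frac{3}{2} - \frac{27}{2} = -12$)
$\left(3777 + T{\left(74,Z \right)}\right) - 14291 = \left(3777 - 12\right) - 14291 = 3765 - 14291 = -10526$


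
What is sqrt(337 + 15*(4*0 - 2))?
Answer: sqrt(307) ≈ 17.521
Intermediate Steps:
sqrt(337 + 15*(4*0 - 2)) = sqrt(337 + 15*(0 - 2)) = sqrt(337 + 15*(-2)) = sqrt(337 - 30) = sqrt(307)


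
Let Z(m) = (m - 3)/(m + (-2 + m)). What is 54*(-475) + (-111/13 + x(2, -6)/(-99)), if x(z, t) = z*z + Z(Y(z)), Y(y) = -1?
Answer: -33022604/1287 ≈ -25659.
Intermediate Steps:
Z(m) = (-3 + m)/(-2 + 2*m)
x(z, t) = 1 + z² (x(z, t) = z*z + (-3 - 1)/(2*(-1 - 1)) = z² + (½)*(-4)/(-2) = z² + (½)*(-½)*(-4) = z² + 1 = 1 + z²)
54*(-475) + (-111/13 + x(2, -6)/(-99)) = 54*(-475) + (-111/13 + (1 + 2²)/(-99)) = -25650 + (-111*1/13 + (1 + 4)*(-1/99)) = -25650 + (-111/13 + 5*(-1/99)) = -25650 + (-111/13 - 5/99) = -25650 - 11054/1287 = -33022604/1287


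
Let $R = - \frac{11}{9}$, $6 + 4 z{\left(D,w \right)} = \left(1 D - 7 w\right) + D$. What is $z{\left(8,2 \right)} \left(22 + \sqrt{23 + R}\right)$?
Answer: $- \frac{80}{3} \approx -26.667$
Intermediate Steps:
$z{\left(D,w \right)} = - \frac{3}{2} + \frac{D}{2} - \frac{7 w}{4}$ ($z{\left(D,w \right)} = - \frac{3}{2} + \frac{\left(1 D - 7 w\right) + D}{4} = - \frac{3}{2} + \frac{\left(D - 7 w\right) + D}{4} = - \frac{3}{2} + \frac{- 7 w + 2 D}{4} = - \frac{3}{2} + \left(\frac{D}{2} - \frac{7 w}{4}\right) = - \frac{3}{2} + \frac{D}{2} - \frac{7 w}{4}$)
$R = - \frac{11}{9}$ ($R = \left(-11\right) \frac{1}{9} = - \frac{11}{9} \approx -1.2222$)
$z{\left(8,2 \right)} \left(22 + \sqrt{23 + R}\right) = \left(- \frac{3}{2} + \frac{1}{2} \cdot 8 - \frac{7}{2}\right) \left(22 + \sqrt{23 - \frac{11}{9}}\right) = \left(- \frac{3}{2} + 4 - \frac{7}{2}\right) \left(22 + \sqrt{\frac{196}{9}}\right) = - (22 + \frac{14}{3}) = \left(-1\right) \frac{80}{3} = - \frac{80}{3}$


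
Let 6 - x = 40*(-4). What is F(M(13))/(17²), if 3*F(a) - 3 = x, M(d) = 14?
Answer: 169/867 ≈ 0.19493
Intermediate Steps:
x = 166 (x = 6 - 40*(-4) = 6 - 1*(-160) = 6 + 160 = 166)
F(a) = 169/3 (F(a) = 1 + (⅓)*166 = 1 + 166/3 = 169/3)
F(M(13))/(17²) = 169/(3*(17²)) = (169/3)/289 = (169/3)*(1/289) = 169/867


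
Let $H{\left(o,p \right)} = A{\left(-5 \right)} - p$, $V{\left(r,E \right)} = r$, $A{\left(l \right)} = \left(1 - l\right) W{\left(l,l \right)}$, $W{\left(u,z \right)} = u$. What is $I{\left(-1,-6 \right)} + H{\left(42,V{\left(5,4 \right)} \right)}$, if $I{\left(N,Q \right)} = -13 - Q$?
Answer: $-42$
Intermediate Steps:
$A{\left(l \right)} = l \left(1 - l\right)$ ($A{\left(l \right)} = \left(1 - l\right) l = l \left(1 - l\right)$)
$H{\left(o,p \right)} = -30 - p$ ($H{\left(o,p \right)} = - 5 \left(1 - -5\right) - p = - 5 \left(1 + 5\right) - p = \left(-5\right) 6 - p = -30 - p$)
$I{\left(-1,-6 \right)} + H{\left(42,V{\left(5,4 \right)} \right)} = \left(-13 - -6\right) - 35 = \left(-13 + 6\right) - 35 = -7 - 35 = -42$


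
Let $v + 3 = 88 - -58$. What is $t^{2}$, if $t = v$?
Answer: $20449$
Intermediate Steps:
$v = 143$ ($v = -3 + \left(88 - -58\right) = -3 + \left(88 + 58\right) = -3 + 146 = 143$)
$t = 143$
$t^{2} = 143^{2} = 20449$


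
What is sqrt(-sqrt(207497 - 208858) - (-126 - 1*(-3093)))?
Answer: sqrt(-2967 - I*sqrt(1361)) ≈ 0.3386 - 54.471*I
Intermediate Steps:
sqrt(-sqrt(207497 - 208858) - (-126 - 1*(-3093))) = sqrt(-sqrt(-1361) - (-126 + 3093)) = sqrt(-I*sqrt(1361) - 1*2967) = sqrt(-I*sqrt(1361) - 2967) = sqrt(-2967 - I*sqrt(1361))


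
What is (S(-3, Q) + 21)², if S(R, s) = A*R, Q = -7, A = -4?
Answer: 1089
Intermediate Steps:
S(R, s) = -4*R
(S(-3, Q) + 21)² = (-4*(-3) + 21)² = (12 + 21)² = 33² = 1089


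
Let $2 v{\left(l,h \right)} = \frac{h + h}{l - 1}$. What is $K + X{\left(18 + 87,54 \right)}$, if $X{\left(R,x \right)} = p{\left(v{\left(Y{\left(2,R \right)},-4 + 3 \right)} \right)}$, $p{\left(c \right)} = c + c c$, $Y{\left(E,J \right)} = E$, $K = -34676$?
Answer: $-34676$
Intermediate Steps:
$v{\left(l,h \right)} = \frac{h}{-1 + l}$ ($v{\left(l,h \right)} = \frac{\left(h + h\right) \frac{1}{l - 1}}{2} = \frac{2 h \frac{1}{-1 + l}}{2} = \frac{h}{-1 + l}$)
$p{\left(c \right)} = c + c^{2}$
$X{\left(R,x \right)} = 0$ ($X{\left(R,x \right)} = \frac{-4 + 3}{-1 + 2} \left(1 + \frac{-4 + 3}{-1 + 2}\right) = - 1^{-1} \left(1 - 1^{-1}\right) = \left(-1\right) 1 \left(1 - 1\right) = - (1 - 1) = \left(-1\right) 0 = 0$)
$K + X{\left(18 + 87,54 \right)} = -34676 + 0 = -34676$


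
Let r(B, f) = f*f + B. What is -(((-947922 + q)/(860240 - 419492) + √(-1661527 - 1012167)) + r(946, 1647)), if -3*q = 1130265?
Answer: -398664204821/146916 - I*√2673694 ≈ -2.7136e+6 - 1635.1*I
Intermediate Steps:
q = -376755 (q = -⅓*1130265 = -376755)
r(B, f) = B + f² (r(B, f) = f² + B = B + f²)
-(((-947922 + q)/(860240 - 419492) + √(-1661527 - 1012167)) + r(946, 1647)) = -(((-947922 - 376755)/(860240 - 419492) + √(-1661527 - 1012167)) + (946 + 1647²)) = -((-1324677/440748 + √(-2673694)) + (946 + 2712609)) = -((-1324677*1/440748 + I*√2673694) + 2713555) = -((-441559/146916 + I*√2673694) + 2713555) = -(398664204821/146916 + I*√2673694) = -398664204821/146916 - I*√2673694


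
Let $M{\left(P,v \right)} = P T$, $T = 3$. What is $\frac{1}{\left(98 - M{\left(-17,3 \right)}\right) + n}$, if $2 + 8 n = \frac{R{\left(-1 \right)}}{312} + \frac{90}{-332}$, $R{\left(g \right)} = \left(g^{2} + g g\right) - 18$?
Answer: $\frac{51792}{7701973} \approx 0.0067245$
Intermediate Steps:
$R{\left(g \right)} = -18 + 2 g^{2}$ ($R{\left(g \right)} = \left(g^{2} + g^{2}\right) - 18 = 2 g^{2} - 18 = -18 + 2 g^{2}$)
$M{\left(P,v \right)} = 3 P$ ($M{\left(P,v \right)} = P 3 = 3 P$)
$n = - \frac{15035}{51792}$ ($n = - \frac{1}{4} + \frac{\frac{-18 + 2 \left(-1\right)^{2}}{312} + \frac{90}{-332}}{8} = - \frac{1}{4} + \frac{\left(-18 + 2 \cdot 1\right) \frac{1}{312} + 90 \left(- \frac{1}{332}\right)}{8} = - \frac{1}{4} + \frac{\left(-18 + 2\right) \frac{1}{312} - \frac{45}{166}}{8} = - \frac{1}{4} + \frac{\left(-16\right) \frac{1}{312} - \frac{45}{166}}{8} = - \frac{1}{4} + \frac{- \frac{2}{39} - \frac{45}{166}}{8} = - \frac{1}{4} + \frac{1}{8} \left(- \frac{2087}{6474}\right) = - \frac{1}{4} - \frac{2087}{51792} = - \frac{15035}{51792} \approx -0.2903$)
$\frac{1}{\left(98 - M{\left(-17,3 \right)}\right) + n} = \frac{1}{\left(98 - 3 \left(-17\right)\right) - \frac{15035}{51792}} = \frac{1}{\left(98 - -51\right) - \frac{15035}{51792}} = \frac{1}{\left(98 + 51\right) - \frac{15035}{51792}} = \frac{1}{149 - \frac{15035}{51792}} = \frac{1}{\frac{7701973}{51792}} = \frac{51792}{7701973}$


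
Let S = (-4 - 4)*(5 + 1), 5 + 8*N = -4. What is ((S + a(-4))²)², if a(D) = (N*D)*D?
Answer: 18974736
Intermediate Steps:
N = -9/8 (N = -5/8 + (⅛)*(-4) = -5/8 - ½ = -9/8 ≈ -1.1250)
a(D) = -9*D²/8 (a(D) = (-9*D/8)*D = -9*D²/8)
S = -48 (S = -8*6 = -48)
((S + a(-4))²)² = ((-48 - 9/8*(-4)²)²)² = ((-48 - 9/8*16)²)² = ((-48 - 18)²)² = ((-66)²)² = 4356² = 18974736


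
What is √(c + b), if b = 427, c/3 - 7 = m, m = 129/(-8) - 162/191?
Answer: √231774298/764 ≈ 19.927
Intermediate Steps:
m = -25935/1528 (m = 129*(-⅛) - 162*1/191 = -129/8 - 162/191 = -25935/1528 ≈ -16.973)
c = -45717/1528 (c = 21 + 3*(-25935/1528) = 21 - 77805/1528 = -45717/1528 ≈ -29.919)
√(c + b) = √(-45717/1528 + 427) = √(606739/1528) = √231774298/764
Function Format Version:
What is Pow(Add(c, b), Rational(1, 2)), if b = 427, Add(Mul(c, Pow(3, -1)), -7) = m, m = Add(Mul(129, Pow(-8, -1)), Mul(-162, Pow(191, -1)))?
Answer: Mul(Rational(1, 764), Pow(231774298, Rational(1, 2))) ≈ 19.927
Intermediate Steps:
m = Rational(-25935, 1528) (m = Add(Mul(129, Rational(-1, 8)), Mul(-162, Rational(1, 191))) = Add(Rational(-129, 8), Rational(-162, 191)) = Rational(-25935, 1528) ≈ -16.973)
c = Rational(-45717, 1528) (c = Add(21, Mul(3, Rational(-25935, 1528))) = Add(21, Rational(-77805, 1528)) = Rational(-45717, 1528) ≈ -29.919)
Pow(Add(c, b), Rational(1, 2)) = Pow(Add(Rational(-45717, 1528), 427), Rational(1, 2)) = Pow(Rational(606739, 1528), Rational(1, 2)) = Mul(Rational(1, 764), Pow(231774298, Rational(1, 2)))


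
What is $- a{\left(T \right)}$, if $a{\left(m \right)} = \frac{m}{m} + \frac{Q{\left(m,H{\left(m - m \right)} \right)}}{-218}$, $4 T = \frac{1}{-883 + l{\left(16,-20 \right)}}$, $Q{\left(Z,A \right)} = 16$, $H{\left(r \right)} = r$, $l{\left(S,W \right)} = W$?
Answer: $- \frac{101}{109} \approx -0.92661$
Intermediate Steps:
$T = - \frac{1}{3612}$ ($T = \frac{1}{4 \left(-883 - 20\right)} = \frac{1}{4 \left(-903\right)} = \frac{1}{4} \left(- \frac{1}{903}\right) = - \frac{1}{3612} \approx -0.00027685$)
$a{\left(m \right)} = \frac{101}{109}$ ($a{\left(m \right)} = \frac{m}{m} + \frac{16}{-218} = 1 + 16 \left(- \frac{1}{218}\right) = 1 - \frac{8}{109} = \frac{101}{109}$)
$- a{\left(T \right)} = \left(-1\right) \frac{101}{109} = - \frac{101}{109}$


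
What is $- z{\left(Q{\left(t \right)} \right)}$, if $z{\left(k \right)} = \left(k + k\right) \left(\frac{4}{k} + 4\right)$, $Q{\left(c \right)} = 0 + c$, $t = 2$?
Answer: $-24$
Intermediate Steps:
$Q{\left(c \right)} = c$
$z{\left(k \right)} = 2 k \left(4 + \frac{4}{k}\right)$
$- z{\left(Q{\left(t \right)} \right)} = - (8 + 8 \cdot 2) = - (8 + 16) = \left(-1\right) 24 = -24$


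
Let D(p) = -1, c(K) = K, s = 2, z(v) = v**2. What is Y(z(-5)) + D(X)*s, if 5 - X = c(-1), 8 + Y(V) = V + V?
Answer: 40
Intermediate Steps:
Y(V) = -8 + 2*V (Y(V) = -8 + (V + V) = -8 + 2*V)
X = 6 (X = 5 - 1*(-1) = 5 + 1 = 6)
Y(z(-5)) + D(X)*s = (-8 + 2*(-5)**2) - 1*2 = (-8 + 2*25) - 2 = (-8 + 50) - 2 = 42 - 2 = 40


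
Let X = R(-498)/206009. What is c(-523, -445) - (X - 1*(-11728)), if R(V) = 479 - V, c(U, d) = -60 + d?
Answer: -2520109074/206009 ≈ -12233.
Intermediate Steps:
X = 977/206009 (X = (479 - 1*(-498))/206009 = (479 + 498)*(1/206009) = 977*(1/206009) = 977/206009 ≈ 0.0047425)
c(-523, -445) - (X - 1*(-11728)) = (-60 - 445) - (977/206009 - 1*(-11728)) = -505 - (977/206009 + 11728) = -505 - 1*2416074529/206009 = -505 - 2416074529/206009 = -2520109074/206009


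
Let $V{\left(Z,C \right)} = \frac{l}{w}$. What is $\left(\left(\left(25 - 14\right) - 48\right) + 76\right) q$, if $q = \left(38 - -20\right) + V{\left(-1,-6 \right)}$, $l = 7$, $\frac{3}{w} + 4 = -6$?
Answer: $1352$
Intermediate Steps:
$w = - \frac{3}{10}$ ($w = \frac{3}{-4 - 6} = \frac{3}{-10} = 3 \left(- \frac{1}{10}\right) = - \frac{3}{10} \approx -0.3$)
$V{\left(Z,C \right)} = - \frac{70}{3}$ ($V{\left(Z,C \right)} = \frac{7}{- \frac{3}{10}} = 7 \left(- \frac{10}{3}\right) = - \frac{70}{3}$)
$q = \frac{104}{3}$ ($q = \left(38 - -20\right) - \frac{70}{3} = \left(38 + 20\right) - \frac{70}{3} = 58 - \frac{70}{3} = \frac{104}{3} \approx 34.667$)
$\left(\left(\left(25 - 14\right) - 48\right) + 76\right) q = \left(\left(\left(25 - 14\right) - 48\right) + 76\right) \frac{104}{3} = \left(\left(11 - 48\right) + 76\right) \frac{104}{3} = \left(-37 + 76\right) \frac{104}{3} = 39 \cdot \frac{104}{3} = 1352$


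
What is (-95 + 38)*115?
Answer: -6555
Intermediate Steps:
(-95 + 38)*115 = -57*115 = -6555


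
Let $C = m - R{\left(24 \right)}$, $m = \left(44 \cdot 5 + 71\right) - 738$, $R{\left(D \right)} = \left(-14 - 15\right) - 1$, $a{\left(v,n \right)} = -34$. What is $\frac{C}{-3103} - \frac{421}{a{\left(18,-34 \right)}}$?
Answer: $\frac{1320541}{105502} \approx 12.517$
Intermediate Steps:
$R{\left(D \right)} = -30$ ($R{\left(D \right)} = -29 - 1 = -30$)
$m = -447$ ($m = \left(220 + 71\right) - 738 = 291 - 738 = -447$)
$C = -417$ ($C = -447 - -30 = -447 + 30 = -417$)
$\frac{C}{-3103} - \frac{421}{a{\left(18,-34 \right)}} = - \frac{417}{-3103} - \frac{421}{-34} = \left(-417\right) \left(- \frac{1}{3103}\right) - - \frac{421}{34} = \frac{417}{3103} + \frac{421}{34} = \frac{1320541}{105502}$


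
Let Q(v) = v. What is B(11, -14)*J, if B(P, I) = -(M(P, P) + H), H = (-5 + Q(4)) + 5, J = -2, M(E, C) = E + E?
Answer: 52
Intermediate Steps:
M(E, C) = 2*E
H = 4 (H = (-5 + 4) + 5 = -1 + 5 = 4)
B(P, I) = -4 - 2*P (B(P, I) = -(2*P + 4) = -(4 + 2*P) = -4 - 2*P)
B(11, -14)*J = (-4 - 2*11)*(-2) = (-4 - 22)*(-2) = -26*(-2) = 52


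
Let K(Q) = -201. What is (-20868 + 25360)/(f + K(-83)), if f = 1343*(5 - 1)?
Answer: 4492/5171 ≈ 0.86869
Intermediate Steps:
f = 5372 (f = 1343*4 = 5372)
(-20868 + 25360)/(f + K(-83)) = (-20868 + 25360)/(5372 - 201) = 4492/5171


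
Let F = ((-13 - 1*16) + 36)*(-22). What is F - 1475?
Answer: -1629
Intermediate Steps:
F = -154 (F = ((-13 - 16) + 36)*(-22) = (-29 + 36)*(-22) = 7*(-22) = -154)
F - 1475 = -154 - 1475 = -1629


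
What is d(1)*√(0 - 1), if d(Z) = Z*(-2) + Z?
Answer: -I ≈ -1.0*I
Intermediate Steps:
d(Z) = -Z (d(Z) = -2*Z + Z = -Z)
d(1)*√(0 - 1) = (-1*1)*√(0 - 1) = -√(-1) = -I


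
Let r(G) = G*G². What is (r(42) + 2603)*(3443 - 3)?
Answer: 263817040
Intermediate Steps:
r(G) = G³
(r(42) + 2603)*(3443 - 3) = (42³ + 2603)*(3443 - 3) = (74088 + 2603)*3440 = 76691*3440 = 263817040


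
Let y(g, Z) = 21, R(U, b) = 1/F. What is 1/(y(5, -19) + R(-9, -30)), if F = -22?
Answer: 22/461 ≈ 0.047722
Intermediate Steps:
R(U, b) = -1/22 (R(U, b) = 1/(-22) = -1/22)
1/(y(5, -19) + R(-9, -30)) = 1/(21 - 1/22) = 1/(461/22) = 22/461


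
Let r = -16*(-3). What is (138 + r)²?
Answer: 34596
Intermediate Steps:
r = 48
(138 + r)² = (138 + 48)² = 186² = 34596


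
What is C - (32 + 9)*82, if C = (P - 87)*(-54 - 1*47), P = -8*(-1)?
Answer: 4617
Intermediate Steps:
P = 8
C = 7979 (C = (8 - 87)*(-54 - 1*47) = -79*(-54 - 47) = -79*(-101) = 7979)
C - (32 + 9)*82 = 7979 - (32 + 9)*82 = 7979 - 41*82 = 7979 - 1*3362 = 7979 - 3362 = 4617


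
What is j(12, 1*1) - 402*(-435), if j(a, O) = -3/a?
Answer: 699479/4 ≈ 1.7487e+5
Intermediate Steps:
j(12, 1*1) - 402*(-435) = -3/12 - 402*(-435) = -3*1/12 + 174870 = -1/4 + 174870 = 699479/4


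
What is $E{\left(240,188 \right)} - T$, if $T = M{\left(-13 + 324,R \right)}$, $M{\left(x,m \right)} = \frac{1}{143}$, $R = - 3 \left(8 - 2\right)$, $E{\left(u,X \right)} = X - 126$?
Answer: $\frac{8865}{143} \approx 61.993$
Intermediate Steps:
$E{\left(u,X \right)} = -126 + X$
$R = -18$ ($R = \left(-3\right) 6 = -18$)
$M{\left(x,m \right)} = \frac{1}{143}$
$T = \frac{1}{143} \approx 0.006993$
$E{\left(240,188 \right)} - T = \left(-126 + 188\right) - \frac{1}{143} = 62 - \frac{1}{143} = \frac{8865}{143}$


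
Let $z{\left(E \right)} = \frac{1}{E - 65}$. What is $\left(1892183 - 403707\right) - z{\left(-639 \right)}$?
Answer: $\frac{1047887105}{704} \approx 1.4885 \cdot 10^{6}$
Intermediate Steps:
$z{\left(E \right)} = \frac{1}{-65 + E}$
$\left(1892183 - 403707\right) - z{\left(-639 \right)} = \left(1892183 - 403707\right) - \frac{1}{-65 - 639} = \left(1892183 - 403707\right) - \frac{1}{-704} = 1488476 - - \frac{1}{704} = 1488476 + \frac{1}{704} = \frac{1047887105}{704}$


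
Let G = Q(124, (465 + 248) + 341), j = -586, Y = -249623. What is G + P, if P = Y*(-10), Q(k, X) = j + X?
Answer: 2496698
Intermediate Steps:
Q(k, X) = -586 + X
G = 468 (G = -586 + ((465 + 248) + 341) = -586 + (713 + 341) = -586 + 1054 = 468)
P = 2496230 (P = -249623*(-10) = 2496230)
G + P = 468 + 2496230 = 2496698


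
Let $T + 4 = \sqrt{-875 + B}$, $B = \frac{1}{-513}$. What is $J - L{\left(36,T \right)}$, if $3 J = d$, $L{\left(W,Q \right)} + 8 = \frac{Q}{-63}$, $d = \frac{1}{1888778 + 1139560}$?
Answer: $\frac{504723007}{63595098} + \frac{2 i \sqrt{6396483}}{10773} \approx 7.9365 + 0.46953 i$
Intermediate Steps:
$B = - \frac{1}{513} \approx -0.0019493$
$T = -4 + \frac{2 i \sqrt{6396483}}{171}$ ($T = -4 + \sqrt{-875 - \frac{1}{513}} = -4 + \sqrt{- \frac{448876}{513}} = -4 + \frac{2 i \sqrt{6396483}}{171} \approx -4.0 + 29.58 i$)
$d = \frac{1}{3028338} \approx 3.3021 \cdot 10^{-7}$
$L{\left(W,Q \right)} = -8 - \frac{Q}{63}$ ($L{\left(W,Q \right)} = -8 + \frac{Q}{-63} = -8 + Q \left(- \frac{1}{63}\right) = -8 - \frac{Q}{63}$)
$J = \frac{1}{9085014}$ ($J = \frac{1}{3} \cdot \frac{1}{3028338} = \frac{1}{9085014} \approx 1.1007 \cdot 10^{-7}$)
$J - L{\left(36,T \right)} = \frac{1}{9085014} - \left(-8 - \frac{-4 + \frac{2 i \sqrt{6396483}}{171}}{63}\right) = \frac{1}{9085014} - \left(-8 + \left(\frac{4}{63} - \frac{2 i \sqrt{6396483}}{10773}\right)\right) = \frac{1}{9085014} - \left(- \frac{500}{63} - \frac{2 i \sqrt{6396483}}{10773}\right) = \frac{1}{9085014} + \left(\frac{500}{63} + \frac{2 i \sqrt{6396483}}{10773}\right) = \frac{504723007}{63595098} + \frac{2 i \sqrt{6396483}}{10773}$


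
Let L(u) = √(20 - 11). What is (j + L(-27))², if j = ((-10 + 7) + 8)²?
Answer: 784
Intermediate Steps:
L(u) = 3 (L(u) = √9 = 3)
j = 25 (j = (-3 + 8)² = 5² = 25)
(j + L(-27))² = (25 + 3)² = 28² = 784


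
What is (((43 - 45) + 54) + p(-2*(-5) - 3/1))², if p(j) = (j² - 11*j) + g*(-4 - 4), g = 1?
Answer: 256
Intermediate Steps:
p(j) = -8 + j² - 11*j (p(j) = (j² - 11*j) + 1*(-4 - 4) = (j² - 11*j) + 1*(-8) = (j² - 11*j) - 8 = -8 + j² - 11*j)
(((43 - 45) + 54) + p(-2*(-5) - 3/1))² = (((43 - 45) + 54) + (-8 + (-2*(-5) - 3/1)² - 11*(-2*(-5) - 3/1)))² = ((-2 + 54) + (-8 + (10 - 3*1)² - 11*(10 - 3*1)))² = (52 + (-8 + (10 - 3)² - 11*(10 - 3)))² = (52 + (-8 + 7² - 11*7))² = (52 + (-8 + 49 - 77))² = (52 - 36)² = 16² = 256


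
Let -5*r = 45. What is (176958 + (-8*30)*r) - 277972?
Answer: -98854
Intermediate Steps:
r = -9 (r = -⅕*45 = -9)
(176958 + (-8*30)*r) - 277972 = (176958 - 8*30*(-9)) - 277972 = (176958 - 240*(-9)) - 277972 = (176958 + 2160) - 277972 = 179118 - 277972 = -98854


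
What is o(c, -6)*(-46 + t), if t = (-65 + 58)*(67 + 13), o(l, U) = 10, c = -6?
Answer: -6060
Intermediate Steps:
t = -560 (t = -7*80 = -560)
o(c, -6)*(-46 + t) = 10*(-46 - 560) = 10*(-606) = -6060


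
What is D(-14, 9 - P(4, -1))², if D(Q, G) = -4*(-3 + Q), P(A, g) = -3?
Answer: 4624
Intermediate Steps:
D(Q, G) = 12 - 4*Q
D(-14, 9 - P(4, -1))² = (12 - 4*(-14))² = (12 + 56)² = 68² = 4624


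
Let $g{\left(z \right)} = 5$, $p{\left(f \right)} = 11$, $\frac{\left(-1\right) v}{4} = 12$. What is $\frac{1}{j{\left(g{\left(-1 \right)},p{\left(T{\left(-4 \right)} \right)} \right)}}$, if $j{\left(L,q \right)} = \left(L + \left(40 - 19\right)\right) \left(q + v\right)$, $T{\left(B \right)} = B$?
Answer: $- \frac{1}{962} \approx -0.0010395$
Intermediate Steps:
$v = -48$ ($v = \left(-4\right) 12 = -48$)
$j{\left(L,q \right)} = \left(-48 + q\right) \left(21 + L\right)$ ($j{\left(L,q \right)} = \left(L + \left(40 - 19\right)\right) \left(q - 48\right) = \left(L + \left(40 - 19\right)\right) \left(-48 + q\right) = \left(L + 21\right) \left(-48 + q\right) = \left(21 + L\right) \left(-48 + q\right) = \left(-48 + q\right) \left(21 + L\right)$)
$\frac{1}{j{\left(g{\left(-1 \right)},p{\left(T{\left(-4 \right)} \right)} \right)}} = \frac{1}{-1008 - 240 + 21 \cdot 11 + 5 \cdot 11} = \frac{1}{-1008 - 240 + 231 + 55} = \frac{1}{-962} = - \frac{1}{962}$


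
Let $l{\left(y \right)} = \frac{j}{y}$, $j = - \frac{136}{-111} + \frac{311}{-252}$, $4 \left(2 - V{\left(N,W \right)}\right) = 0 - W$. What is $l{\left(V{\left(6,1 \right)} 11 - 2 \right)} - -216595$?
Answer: $\frac{45944347912}{212121} \approx 2.166 \cdot 10^{5}$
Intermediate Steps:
$V{\left(N,W \right)} = 2 + \frac{W}{4}$ ($V{\left(N,W \right)} = 2 - \frac{0 - W}{4} = 2 - \frac{\left(-1\right) W}{4} = 2 + \frac{W}{4}$)
$j = - \frac{83}{9324}$ ($j = \left(-136\right) \left(- \frac{1}{111}\right) + 311 \left(- \frac{1}{252}\right) = \frac{136}{111} - \frac{311}{252} = - \frac{83}{9324} \approx -0.0089018$)
$l{\left(y \right)} = - \frac{83}{9324 y}$
$l{\left(V{\left(6,1 \right)} 11 - 2 \right)} - -216595 = - \frac{83}{9324 \left(\left(2 + \frac{1}{4} \cdot 1\right) 11 - 2\right)} - -216595 = - \frac{83}{9324 \left(\left(2 + \frac{1}{4}\right) 11 - 2\right)} + 216595 = - \frac{83}{9324 \left(\frac{9}{4} \cdot 11 - 2\right)} + 216595 = - \frac{83}{9324 \left(\frac{99}{4} - 2\right)} + 216595 = - \frac{83}{9324 \cdot \frac{91}{4}} + 216595 = \left(- \frac{83}{9324}\right) \frac{4}{91} + 216595 = - \frac{83}{212121} + 216595 = \frac{45944347912}{212121}$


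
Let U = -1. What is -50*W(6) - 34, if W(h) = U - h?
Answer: 316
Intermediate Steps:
W(h) = -1 - h
-50*W(6) - 34 = -50*(-1 - 1*6) - 34 = -50*(-1 - 6) - 34 = -50*(-7) - 34 = 350 - 34 = 316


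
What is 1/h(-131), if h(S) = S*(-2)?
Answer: 1/262 ≈ 0.0038168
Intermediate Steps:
h(S) = -2*S
1/h(-131) = 1/(-2*(-131)) = 1/262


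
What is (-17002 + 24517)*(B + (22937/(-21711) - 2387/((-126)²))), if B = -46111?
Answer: -631980976128275/1823724 ≈ -3.4653e+8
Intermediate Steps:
(-17002 + 24517)*(B + (22937/(-21711) - 2387/((-126)²))) = (-17002 + 24517)*(-46111 + (22937/(-21711) - 2387/((-126)²))) = 7515*(-46111 + (22937*(-1/21711) - 2387/15876)) = 7515*(-46111 + (-22937/21711 - 2387*1/15876)) = 7515*(-46111 + (-22937/21711 - 341/2268)) = 7515*(-46111 - 19808189/16413516) = 7515*(-756863444465/16413516) = -631980976128275/1823724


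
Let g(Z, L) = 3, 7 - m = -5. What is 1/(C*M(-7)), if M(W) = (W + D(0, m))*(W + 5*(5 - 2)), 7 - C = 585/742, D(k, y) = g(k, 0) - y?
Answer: -371/294976 ≈ -0.0012577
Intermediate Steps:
m = 12 (m = 7 - 1*(-5) = 7 + 5 = 12)
D(k, y) = 3 - y
C = 4609/742 (C = 7 - 585/742 = 4609/742 ≈ 6.2116)
M(W) = (-9 + W)*(15 + W) (M(W) = (W + (3 - 1*12))*(W + 5*(5 - 2)) = (W + (3 - 12))*(W + 5*3) = (W - 9)*(W + 15) = (-9 + W)*(15 + W))
1/(C*M(-7)) = 1/(4609*(-135 + (-7)² + 6*(-7))/742) = 1/(4609*(-135 + 49 - 42)/742) = 1/((4609/742)*(-128)) = 1/(-294976/371) = -371/294976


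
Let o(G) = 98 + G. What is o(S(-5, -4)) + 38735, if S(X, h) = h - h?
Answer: 38833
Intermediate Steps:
S(X, h) = 0
o(S(-5, -4)) + 38735 = (98 + 0) + 38735 = 98 + 38735 = 38833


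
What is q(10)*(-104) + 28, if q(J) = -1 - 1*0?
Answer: 132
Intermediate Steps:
q(J) = -1 (q(J) = -1 + 0 = -1)
q(10)*(-104) + 28 = -1*(-104) + 28 = 104 + 28 = 132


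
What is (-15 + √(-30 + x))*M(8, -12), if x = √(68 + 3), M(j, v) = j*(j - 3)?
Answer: -600 + 40*I*√(30 - √71) ≈ -600.0 + 185.79*I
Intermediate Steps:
M(j, v) = j*(-3 + j)
x = √71 ≈ 8.4261
(-15 + √(-30 + x))*M(8, -12) = (-15 + √(-30 + √71))*(8*(-3 + 8)) = (-15 + √(-30 + √71))*(8*5) = (-15 + √(-30 + √71))*40 = -600 + 40*√(-30 + √71)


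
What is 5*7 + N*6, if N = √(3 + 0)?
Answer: 35 + 6*√3 ≈ 45.392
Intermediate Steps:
N = √3 ≈ 1.7320
5*7 + N*6 = 5*7 + √3*6 = 35 + 6*√3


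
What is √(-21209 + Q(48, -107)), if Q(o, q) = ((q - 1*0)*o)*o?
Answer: I*√267737 ≈ 517.43*I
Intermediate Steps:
Q(o, q) = q*o² (Q(o, q) = ((q + 0)*o)*o = (q*o)*o = (o*q)*o = q*o²)
√(-21209 + Q(48, -107)) = √(-21209 - 107*48²) = √(-21209 - 107*2304) = √(-21209 - 246528) = √(-267737) = I*√267737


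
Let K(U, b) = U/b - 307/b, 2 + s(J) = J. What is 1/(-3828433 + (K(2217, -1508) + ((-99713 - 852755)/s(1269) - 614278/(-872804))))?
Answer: -104225671459/399099410427124075 ≈ -2.6115e-7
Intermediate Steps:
s(J) = -2 + J
K(U, b) = -307/b + U/b
1/(-3828433 + (K(2217, -1508) + ((-99713 - 852755)/s(1269) - 614278/(-872804)))) = 1/(-3828433 + ((-307 + 2217)/(-1508) + ((-99713 - 852755)/(-2 + 1269) - 614278/(-872804)))) = 1/(-3828433 + (-1/1508*1910 + (-952468/1267 - 614278*(-1/872804)))) = 1/(-3828433 + (-955/754 + (-952468*1/1267 + 307139/436402))) = 1/(-3828433 + (-955/754 + (-952468/1267 + 307139/436402))) = 1/(-3828433 + (-955/754 - 415269795023/552921334)) = 1/(-3828433 - 78410366330328/104225671459) = 1/(-399099410427124075/104225671459) = -104225671459/399099410427124075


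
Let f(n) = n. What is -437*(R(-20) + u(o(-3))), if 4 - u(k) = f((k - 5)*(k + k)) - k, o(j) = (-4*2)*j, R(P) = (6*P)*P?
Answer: -662492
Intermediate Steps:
R(P) = 6*P**2
o(j) = -8*j
u(k) = 4 + k - 2*k*(-5 + k) (u(k) = 4 - ((k - 5)*(k + k) - k) = 4 - ((-5 + k)*(2*k) - k) = 4 - (2*k*(-5 + k) - k) = 4 - (-k + 2*k*(-5 + k)) = 4 + (k - 2*k*(-5 + k)) = 4 + k - 2*k*(-5 + k))
-437*(R(-20) + u(o(-3))) = -437*(6*(-20)**2 + (4 - 8*(-3) - 2*(-8*(-3))*(-5 - 8*(-3)))) = -437*(6*400 + (4 + 24 - 2*24*(-5 + 24))) = -437*(2400 + (4 + 24 - 2*24*19)) = -437*(2400 + (4 + 24 - 912)) = -437*(2400 - 884) = -437*1516 = -662492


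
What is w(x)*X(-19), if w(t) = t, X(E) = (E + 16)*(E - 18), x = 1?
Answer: 111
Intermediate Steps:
X(E) = (-18 + E)*(16 + E) (X(E) = (16 + E)*(-18 + E) = (-18 + E)*(16 + E))
w(x)*X(-19) = 1*(-288 + (-19)**2 - 2*(-19)) = 1*(-288 + 361 + 38) = 1*111 = 111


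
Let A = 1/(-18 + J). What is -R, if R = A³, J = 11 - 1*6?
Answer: 1/2197 ≈ 0.00045517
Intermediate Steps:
J = 5 (J = 11 - 6 = 5)
A = -1/13 (A = 1/(-18 + 5) = 1/(-13) = -1/13 ≈ -0.076923)
R = -1/2197 (R = (-1/13)³ = -1/2197 ≈ -0.00045517)
-R = -1*(-1/2197) = 1/2197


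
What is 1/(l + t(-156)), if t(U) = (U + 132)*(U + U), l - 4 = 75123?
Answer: 1/82615 ≈ 1.2104e-5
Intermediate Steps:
l = 75127 (l = 4 + 75123 = 75127)
t(U) = 2*U*(132 + U) (t(U) = (132 + U)*(2*U) = 2*U*(132 + U))
1/(l + t(-156)) = 1/(75127 + 2*(-156)*(132 - 156)) = 1/(75127 + 2*(-156)*(-24)) = 1/(75127 + 7488) = 1/82615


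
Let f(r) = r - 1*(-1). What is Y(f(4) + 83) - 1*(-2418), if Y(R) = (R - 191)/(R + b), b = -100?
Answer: 29119/12 ≈ 2426.6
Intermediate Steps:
f(r) = 1 + r (f(r) = r + 1 = 1 + r)
Y(R) = (-191 + R)/(-100 + R) (Y(R) = (R - 191)/(R - 100) = (-191 + R)/(-100 + R))
Y(f(4) + 83) - 1*(-2418) = (-191 + ((1 + 4) + 83))/(-100 + ((1 + 4) + 83)) - 1*(-2418) = (-191 + (5 + 83))/(-100 + (5 + 83)) + 2418 = (-191 + 88)/(-100 + 88) + 2418 = -103/(-12) + 2418 = -1/12*(-103) + 2418 = 103/12 + 2418 = 29119/12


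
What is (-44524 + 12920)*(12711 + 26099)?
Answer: -1226551240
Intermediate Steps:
(-44524 + 12920)*(12711 + 26099) = -31604*38810 = -1226551240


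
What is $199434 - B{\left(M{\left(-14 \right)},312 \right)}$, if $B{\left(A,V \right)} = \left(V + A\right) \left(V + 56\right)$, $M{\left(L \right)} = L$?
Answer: $89770$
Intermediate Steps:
$B{\left(A,V \right)} = \left(56 + V\right) \left(A + V\right)$ ($B{\left(A,V \right)} = \left(A + V\right) \left(56 + V\right) = \left(56 + V\right) \left(A + V\right)$)
$199434 - B{\left(M{\left(-14 \right)},312 \right)} = 199434 - \left(312^{2} + 56 \left(-14\right) + 56 \cdot 312 - 4368\right) = 199434 - \left(97344 - 784 + 17472 - 4368\right) = 199434 - 109664 = 89770$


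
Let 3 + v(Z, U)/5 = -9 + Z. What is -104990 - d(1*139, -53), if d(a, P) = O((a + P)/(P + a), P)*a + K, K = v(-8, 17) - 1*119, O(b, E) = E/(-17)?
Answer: -1788474/17 ≈ -1.0520e+5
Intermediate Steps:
v(Z, U) = -60 + 5*Z (v(Z, U) = -15 + 5*(-9 + Z) = -15 + (-45 + 5*Z) = -60 + 5*Z)
O(b, E) = -E/17 (O(b, E) = E*(-1/17) = -E/17)
K = -219 (K = (-60 + 5*(-8)) - 1*119 = (-60 - 40) - 119 = -100 - 119 = -219)
d(a, P) = -219 - P*a/17 (d(a, P) = (-P/17)*a - 219 = -P*a/17 - 219 = -219 - P*a/17)
-104990 - d(1*139, -53) = -104990 - (-219 - 1/17*(-53)*1*139) = -104990 - (-219 - 1/17*(-53)*139) = -104990 - (-219 + 7367/17) = -104990 - 1*3644/17 = -104990 - 3644/17 = -1788474/17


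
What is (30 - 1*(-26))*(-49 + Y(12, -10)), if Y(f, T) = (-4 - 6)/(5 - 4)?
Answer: -3304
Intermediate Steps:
Y(f, T) = -10 (Y(f, T) = -10/1 = -10*1 = -10)
(30 - 1*(-26))*(-49 + Y(12, -10)) = (30 - 1*(-26))*(-49 - 10) = (30 + 26)*(-59) = 56*(-59) = -3304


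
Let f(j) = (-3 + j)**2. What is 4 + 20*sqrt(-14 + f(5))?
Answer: 4 + 20*I*sqrt(10) ≈ 4.0 + 63.246*I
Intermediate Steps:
4 + 20*sqrt(-14 + f(5)) = 4 + 20*sqrt(-14 + (-3 + 5)**2) = 4 + 20*sqrt(-14 + 2**2) = 4 + 20*sqrt(-14 + 4) = 4 + 20*sqrt(-10) = 4 + 20*(I*sqrt(10)) = 4 + 20*I*sqrt(10)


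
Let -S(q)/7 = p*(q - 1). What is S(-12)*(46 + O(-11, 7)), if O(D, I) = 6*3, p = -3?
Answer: -17472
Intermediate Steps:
O(D, I) = 18
S(q) = -21 + 21*q (S(q) = -(-21)*(q - 1) = -(-21)*(-1 + q) = -7*(3 - 3*q) = -21 + 21*q)
S(-12)*(46 + O(-11, 7)) = (-21 + 21*(-12))*(46 + 18) = (-21 - 252)*64 = -273*64 = -17472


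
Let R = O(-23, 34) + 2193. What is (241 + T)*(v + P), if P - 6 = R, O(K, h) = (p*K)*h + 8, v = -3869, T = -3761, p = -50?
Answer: -131781760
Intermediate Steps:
O(K, h) = 8 - 50*K*h (O(K, h) = (-50*K)*h + 8 = -50*K*h + 8 = 8 - 50*K*h)
R = 41301 (R = (8 - 50*(-23)*34) + 2193 = (8 + 39100) + 2193 = 39108 + 2193 = 41301)
P = 41307 (P = 6 + 41301 = 41307)
(241 + T)*(v + P) = (241 - 3761)*(-3869 + 41307) = -3520*37438 = -131781760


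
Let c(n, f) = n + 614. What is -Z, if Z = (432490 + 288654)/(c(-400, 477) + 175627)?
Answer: -721144/175841 ≈ -4.1011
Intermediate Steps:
c(n, f) = 614 + n
Z = 721144/175841 (Z = (432490 + 288654)/((614 - 400) + 175627) = 721144/(214 + 175627) = 721144/175841 ≈ 4.1011)
-Z = -1*721144/175841 = -721144/175841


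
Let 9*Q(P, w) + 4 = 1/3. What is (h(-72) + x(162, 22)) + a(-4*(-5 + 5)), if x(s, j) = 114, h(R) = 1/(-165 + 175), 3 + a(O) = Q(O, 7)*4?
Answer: 29557/270 ≈ 109.47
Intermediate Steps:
Q(P, w) = -11/27 (Q(P, w) = -4/9 + (1/9)/3 = -4/9 + (1/9)*(1/3) = -4/9 + 1/27 = -11/27)
a(O) = -125/27 (a(O) = -3 - 11/27*4 = -3 - 44/27 = -125/27)
h(R) = 1/10
(h(-72) + x(162, 22)) + a(-4*(-5 + 5)) = (1/10 + 114) - 125/27 = 1141/10 - 125/27 = 29557/270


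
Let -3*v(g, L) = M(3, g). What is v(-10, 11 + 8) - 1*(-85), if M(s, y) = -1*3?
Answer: 86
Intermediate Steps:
M(s, y) = -3
v(g, L) = 1 (v(g, L) = -1/3*(-3) = 1)
v(-10, 11 + 8) - 1*(-85) = 1 - 1*(-85) = 1 + 85 = 86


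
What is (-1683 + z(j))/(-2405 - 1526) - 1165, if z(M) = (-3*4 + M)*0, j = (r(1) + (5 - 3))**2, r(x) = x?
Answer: -4577932/3931 ≈ -1164.6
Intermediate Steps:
j = 9 (j = (1 + (5 - 3))**2 = (1 + 2)**2 = 3**2 = 9)
z(M) = 0 (z(M) = (-12 + M)*0 = 0)
(-1683 + z(j))/(-2405 - 1526) - 1165 = (-1683 + 0)/(-2405 - 1526) - 1165 = -1683/(-3931) - 1165 = -1683*(-1/3931) - 1165 = 1683/3931 - 1165 = -4577932/3931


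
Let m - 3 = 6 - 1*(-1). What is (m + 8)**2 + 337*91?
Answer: 30991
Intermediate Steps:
m = 10 (m = 3 + (6 - 1*(-1)) = 3 + (6 + 1) = 3 + 7 = 10)
(m + 8)**2 + 337*91 = (10 + 8)**2 + 337*91 = 18**2 + 30667 = 324 + 30667 = 30991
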